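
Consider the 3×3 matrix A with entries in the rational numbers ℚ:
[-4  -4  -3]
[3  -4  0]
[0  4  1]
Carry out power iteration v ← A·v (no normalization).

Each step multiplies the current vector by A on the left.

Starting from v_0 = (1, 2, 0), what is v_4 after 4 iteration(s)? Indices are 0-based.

v_0 = (1, 2, 0).
v_1 = A·v_0 = (-12, -5, 8).
v_2 = A·v_1 = (44, -16, -12).
v_3 = A·v_2 = (-76, 196, -76).
v_4 = A·v_3 = (-252, -1012, 708).

v_4 = (-252, -1012, 708)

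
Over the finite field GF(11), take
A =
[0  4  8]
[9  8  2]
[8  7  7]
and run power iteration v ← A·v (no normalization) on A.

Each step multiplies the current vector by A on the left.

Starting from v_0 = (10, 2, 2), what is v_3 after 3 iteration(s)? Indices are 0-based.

v_3 = (6, 5, 6)

v_0 = (10, 2, 2).
v_1 = A·v_0 = (2, 0, 9).
v_2 = A·v_1 = (6, 3, 2).
v_3 = A·v_2 = (6, 5, 6).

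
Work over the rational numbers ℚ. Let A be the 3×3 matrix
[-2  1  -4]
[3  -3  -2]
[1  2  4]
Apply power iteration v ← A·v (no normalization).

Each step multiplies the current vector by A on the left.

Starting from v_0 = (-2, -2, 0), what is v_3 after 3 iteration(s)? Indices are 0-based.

v_0 = (-2, -2, 0).
v_1 = A·v_0 = (2, 0, -6).
v_2 = A·v_1 = (20, 18, -22).
v_3 = A·v_2 = (66, 50, -32).

v_3 = (66, 50, -32)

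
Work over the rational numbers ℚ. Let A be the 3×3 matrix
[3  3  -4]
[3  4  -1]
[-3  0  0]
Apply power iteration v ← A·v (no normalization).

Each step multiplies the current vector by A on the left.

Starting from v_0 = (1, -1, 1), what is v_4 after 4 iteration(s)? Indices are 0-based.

v_4 = (-717, -761, 351)

v_0 = (1, -1, 1).
v_1 = A·v_0 = (-4, -2, -3).
v_2 = A·v_1 = (-6, -17, 12).
v_3 = A·v_2 = (-117, -98, 18).
v_4 = A·v_3 = (-717, -761, 351).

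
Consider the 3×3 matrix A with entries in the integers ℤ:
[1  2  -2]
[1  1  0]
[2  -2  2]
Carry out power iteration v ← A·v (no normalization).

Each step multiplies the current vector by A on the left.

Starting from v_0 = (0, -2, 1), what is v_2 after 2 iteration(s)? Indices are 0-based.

v_2 = (-22, -8, 4)

v_0 = (0, -2, 1).
v_1 = A·v_0 = (-6, -2, 6).
v_2 = A·v_1 = (-22, -8, 4).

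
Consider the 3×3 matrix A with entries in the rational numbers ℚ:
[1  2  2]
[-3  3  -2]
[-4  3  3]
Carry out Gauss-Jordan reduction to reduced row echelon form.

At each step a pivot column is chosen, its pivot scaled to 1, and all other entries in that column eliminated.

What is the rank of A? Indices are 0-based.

rank = 3

step 1: normalize row 0 (÷1) = (1, 2, 2)
  row 1: subtract -3×row0 = (0, 9, 4)
  row 2: subtract -4×row0 = (0, 11, 11)
step 2: normalize row 1 (÷9) = (0, 1, 4/9)
  row 0: subtract 2×row1 = (1, 0, 10/9)
  row 2: subtract 11×row1 = (0, 0, 55/9)
step 3: normalize row 2 (÷55/9) = (0, 0, 1)
  row 0: subtract 10/9×row2 = (1, 0, 0)
  row 1: subtract 4/9×row2 = (0, 1, 0)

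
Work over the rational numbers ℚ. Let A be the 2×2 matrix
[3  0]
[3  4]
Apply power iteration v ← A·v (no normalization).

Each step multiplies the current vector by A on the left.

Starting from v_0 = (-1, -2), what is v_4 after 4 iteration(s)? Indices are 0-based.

v_4 = (-81, -1037)

v_0 = (-1, -2).
v_1 = A·v_0 = (-3, -11).
v_2 = A·v_1 = (-9, -53).
v_3 = A·v_2 = (-27, -239).
v_4 = A·v_3 = (-81, -1037).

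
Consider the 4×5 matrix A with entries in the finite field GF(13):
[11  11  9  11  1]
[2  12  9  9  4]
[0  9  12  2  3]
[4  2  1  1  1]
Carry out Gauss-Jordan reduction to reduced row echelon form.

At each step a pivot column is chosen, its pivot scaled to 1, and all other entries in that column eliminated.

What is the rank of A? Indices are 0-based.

step 1: normalize row 0 (÷11) = (1, 1, 2, 1, 6)
  row 1: subtract 2×row0 = (0, 10, 5, 7, 5)
  row 3: subtract 4×row0 = (0, 11, 6, 10, 3)
step 2: normalize row 1 (÷10) = (0, 1, 7, 2, 7)
  row 0: subtract 1×row1 = (1, 0, 8, 12, 12)
  row 2: subtract 9×row1 = (0, 0, 1, 10, 5)
  row 3: subtract 11×row1 = (0, 0, 7, 1, 4)
step 3: normalize row 2 (÷1) = (0, 0, 1, 10, 5)
  row 0: subtract 8×row2 = (1, 0, 0, 10, 11)
  row 1: subtract 7×row2 = (0, 1, 0, 10, 11)
  row 3: subtract 7×row2 = (0, 0, 0, 9, 8)
step 4: normalize row 3 (÷9) = (0, 0, 0, 1, 11)
  row 0: subtract 10×row3 = (1, 0, 0, 0, 5)
  row 1: subtract 10×row3 = (0, 1, 0, 0, 5)
  row 2: subtract 10×row3 = (0, 0, 1, 0, 12)

rank = 4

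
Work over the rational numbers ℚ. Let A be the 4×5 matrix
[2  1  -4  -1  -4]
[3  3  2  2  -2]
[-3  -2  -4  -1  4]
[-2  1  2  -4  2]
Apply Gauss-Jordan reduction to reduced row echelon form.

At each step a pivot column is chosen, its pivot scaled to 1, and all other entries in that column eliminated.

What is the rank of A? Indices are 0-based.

pivot(0,0)=2: scale R0 → (1, 1/2, -2, -1/2, -2)
  clear (1,0): R1 −= (3)R0 → (0, 3/2, 8, 7/2, 4)
  clear (2,0): R2 −= (-3)R0 → (0, -1/2, -10, -5/2, -2)
  clear (3,0): R3 −= (-2)R0 → (0, 2, -2, -5, -2)
pivot(1,1)=3/2: scale R1 → (0, 1, 16/3, 7/3, 8/3)
  clear (0,1): R0 −= (1/2)R1 → (1, 0, -14/3, -5/3, -10/3)
  clear (2,1): R2 −= (-1/2)R1 → (0, 0, -22/3, -4/3, -2/3)
  clear (3,1): R3 −= (2)R1 → (0, 0, -38/3, -29/3, -22/3)
pivot(2,2)=-22/3: scale R2 → (0, 0, 1, 2/11, 1/11)
  clear (0,2): R0 −= (-14/3)R2 → (1, 0, 0, -9/11, -32/11)
  clear (1,2): R1 −= (16/3)R2 → (0, 1, 0, 15/11, 24/11)
  clear (3,2): R3 −= (-38/3)R2 → (0, 0, 0, -81/11, -68/11)
pivot(3,3)=-81/11: scale R3 → (0, 0, 0, 1, 68/81)
  clear (0,3): R0 −= (-9/11)R3 → (1, 0, 0, 0, -20/9)
  clear (1,3): R1 −= (15/11)R3 → (0, 1, 0, 0, 28/27)
  clear (2,3): R2 −= (2/11)R3 → (0, 0, 1, 0, -5/81)

rank = 4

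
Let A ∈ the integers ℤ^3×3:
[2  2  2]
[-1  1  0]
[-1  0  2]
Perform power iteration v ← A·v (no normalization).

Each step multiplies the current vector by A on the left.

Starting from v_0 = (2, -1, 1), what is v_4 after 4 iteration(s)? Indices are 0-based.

v_4 = (-74, 9, -2)

v_0 = (2, -1, 1).
v_1 = A·v_0 = (4, -3, 0).
v_2 = A·v_1 = (2, -7, -4).
v_3 = A·v_2 = (-18, -9, -10).
v_4 = A·v_3 = (-74, 9, -2).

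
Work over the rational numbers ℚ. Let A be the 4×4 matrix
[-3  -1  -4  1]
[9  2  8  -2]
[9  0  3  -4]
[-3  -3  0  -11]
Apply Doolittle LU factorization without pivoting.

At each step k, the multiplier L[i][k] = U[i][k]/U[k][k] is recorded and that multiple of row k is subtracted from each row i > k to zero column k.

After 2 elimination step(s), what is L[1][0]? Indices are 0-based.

Step 1: pivot at (0,0) is -3.
  row1 ← row1 − (-3)·row0  ⇒  L[1][0]=-3, U row1=(0, -1, -4, 1)
  row2 ← row2 − (-3)·row0  ⇒  L[2][0]=-3, U row2=(0, -3, -9, -1)
  row3 ← row3 − (1)·row0  ⇒  L[3][0]=1, U row3=(0, -2, 4, -12)
Step 2: pivot at (1,1) is -1.
  row2 ← row2 − (3)·row1  ⇒  L[2][1]=3, U row2=(0, 0, 3, -4)
  row3 ← row3 − (2)·row1  ⇒  L[3][1]=2, U row3=(0, 0, 12, -14)

L[1][0] = -3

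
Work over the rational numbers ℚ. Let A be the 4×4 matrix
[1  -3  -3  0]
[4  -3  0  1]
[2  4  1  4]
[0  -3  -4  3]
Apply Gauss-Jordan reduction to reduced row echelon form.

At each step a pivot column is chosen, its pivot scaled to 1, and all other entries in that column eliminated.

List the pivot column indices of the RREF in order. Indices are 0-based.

step 1: normalize row 0 (÷1) = (1, -3, -3, 0)
  row 1: subtract 4×row0 = (0, 9, 12, 1)
  row 2: subtract 2×row0 = (0, 10, 7, 4)
step 2: normalize row 1 (÷9) = (0, 1, 4/3, 1/9)
  row 0: subtract -3×row1 = (1, 0, 1, 1/3)
  row 2: subtract 10×row1 = (0, 0, -19/3, 26/9)
  row 3: subtract -3×row1 = (0, 0, 0, 10/3)
step 3: normalize row 2 (÷-19/3) = (0, 0, 1, -26/57)
  row 0: subtract 1×row2 = (1, 0, 0, 15/19)
  row 1: subtract 4/3×row2 = (0, 1, 0, 41/57)
step 4: normalize row 3 (÷10/3) = (0, 0, 0, 1)
  row 0: subtract 15/19×row3 = (1, 0, 0, 0)
  row 1: subtract 41/57×row3 = (0, 1, 0, 0)
  row 2: subtract -26/57×row3 = (0, 0, 1, 0)

pivot columns: 0, 1, 2, 3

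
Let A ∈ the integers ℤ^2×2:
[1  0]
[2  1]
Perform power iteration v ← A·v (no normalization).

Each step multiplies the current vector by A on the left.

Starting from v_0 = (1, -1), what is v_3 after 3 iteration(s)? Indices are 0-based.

v_3 = (1, 5)

v_0 = (1, -1).
v_1 = A·v_0 = (1, 1).
v_2 = A·v_1 = (1, 3).
v_3 = A·v_2 = (1, 5).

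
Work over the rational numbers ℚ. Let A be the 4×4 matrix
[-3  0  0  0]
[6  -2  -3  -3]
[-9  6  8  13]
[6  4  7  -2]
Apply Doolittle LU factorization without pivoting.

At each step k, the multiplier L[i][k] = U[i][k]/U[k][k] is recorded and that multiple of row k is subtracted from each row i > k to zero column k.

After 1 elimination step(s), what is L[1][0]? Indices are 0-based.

L[1][0] = -2

[col 0] pivot -3
  R1 -= -2*R0 → (0, -2, -3, -3)  (L[1][0] := -2)
  R2 -= 3*R0 → (0, 6, 8, 13)  (L[2][0] := 3)
  R3 -= -2*R0 → (0, 4, 7, -2)  (L[3][0] := -2)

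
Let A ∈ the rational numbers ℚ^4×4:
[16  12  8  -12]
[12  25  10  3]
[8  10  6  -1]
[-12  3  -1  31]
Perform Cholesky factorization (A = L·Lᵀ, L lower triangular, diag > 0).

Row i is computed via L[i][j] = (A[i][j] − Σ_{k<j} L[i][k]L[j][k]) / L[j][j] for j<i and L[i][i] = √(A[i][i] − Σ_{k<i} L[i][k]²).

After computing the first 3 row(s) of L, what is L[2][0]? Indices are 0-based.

Step 1: L[0][0] = √(16) = 4.
  L[1][0] = (12) / L[0][0] = 3.
Step 2: L[1][1] = √(16) = 4.
  L[2][0] = (8) / L[0][0] = 2.
  L[2][1] = (4) / L[1][1] = 1.
Step 3: L[2][2] = √(1) = 1.

L[2][0] = 2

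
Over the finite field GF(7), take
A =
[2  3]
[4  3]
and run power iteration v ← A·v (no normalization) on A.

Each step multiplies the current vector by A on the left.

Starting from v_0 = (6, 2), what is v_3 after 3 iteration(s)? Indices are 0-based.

v_0 = (6, 2).
v_1 = A·v_0 = (4, 2).
v_2 = A·v_1 = (0, 1).
v_3 = A·v_2 = (3, 3).

v_3 = (3, 3)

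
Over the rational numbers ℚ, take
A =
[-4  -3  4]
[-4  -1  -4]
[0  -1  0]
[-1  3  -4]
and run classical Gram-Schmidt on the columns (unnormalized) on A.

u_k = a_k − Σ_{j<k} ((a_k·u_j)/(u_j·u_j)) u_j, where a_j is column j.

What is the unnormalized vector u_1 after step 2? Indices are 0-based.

u_1 = (-47/33, 19/33, -1, 112/33)

Step 1: u_0 = a_0 = (-4, -4, 0, -1).
Step 2: u_1 = a_1 − (13/33)·u_0 = (-47/33, 19/33, -1, 112/33).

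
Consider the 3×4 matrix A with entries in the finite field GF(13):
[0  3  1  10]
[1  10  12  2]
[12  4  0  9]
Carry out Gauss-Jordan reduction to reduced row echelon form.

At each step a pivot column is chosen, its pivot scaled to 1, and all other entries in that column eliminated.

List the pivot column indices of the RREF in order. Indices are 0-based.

step 1: exchange rows 0,1
step 1: normalize row 0 (÷1) = (1, 10, 12, 2)
  row 2: subtract 12×row0 = (0, 1, 12, 11)
step 2: normalize row 1 (÷3) = (0, 1, 9, 12)
  row 0: subtract 10×row1 = (1, 0, 0, 12)
  row 2: subtract 1×row1 = (0, 0, 3, 12)
step 3: normalize row 2 (÷3) = (0, 0, 1, 4)
  row 1: subtract 9×row2 = (0, 1, 0, 2)

pivot columns: 0, 1, 2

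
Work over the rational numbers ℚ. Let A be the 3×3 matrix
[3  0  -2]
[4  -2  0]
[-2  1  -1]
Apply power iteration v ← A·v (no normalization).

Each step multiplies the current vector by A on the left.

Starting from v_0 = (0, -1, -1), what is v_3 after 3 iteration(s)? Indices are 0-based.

v_0 = (0, -1, -1).
v_1 = A·v_0 = (2, 2, 0).
v_2 = A·v_1 = (6, 4, -2).
v_3 = A·v_2 = (22, 16, -6).

v_3 = (22, 16, -6)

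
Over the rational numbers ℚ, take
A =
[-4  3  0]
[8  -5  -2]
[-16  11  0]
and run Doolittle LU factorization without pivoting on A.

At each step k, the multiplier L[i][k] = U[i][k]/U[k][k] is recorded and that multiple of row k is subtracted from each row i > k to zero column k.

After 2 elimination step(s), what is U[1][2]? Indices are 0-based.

[col 0] pivot -4
  R1 -= -2*R0 → (0, 1, -2)  (L[1][0] := -2)
  R2 -= 4*R0 → (0, -1, 0)  (L[2][0] := 4)
[col 1] pivot 1
  R2 -= -1*R1 → (0, 0, -2)  (L[2][1] := -1)

U[1][2] = -2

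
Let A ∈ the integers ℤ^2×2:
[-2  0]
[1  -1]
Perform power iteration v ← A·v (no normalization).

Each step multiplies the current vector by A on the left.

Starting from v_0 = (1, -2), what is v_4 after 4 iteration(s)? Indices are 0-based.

v_4 = (16, -17)

v_0 = (1, -2).
v_1 = A·v_0 = (-2, 3).
v_2 = A·v_1 = (4, -5).
v_3 = A·v_2 = (-8, 9).
v_4 = A·v_3 = (16, -17).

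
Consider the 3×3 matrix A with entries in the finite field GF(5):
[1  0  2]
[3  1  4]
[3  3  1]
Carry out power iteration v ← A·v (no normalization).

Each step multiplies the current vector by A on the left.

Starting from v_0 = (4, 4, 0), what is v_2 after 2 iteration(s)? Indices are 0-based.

v_2 = (2, 4, 4)

v_0 = (4, 4, 0).
v_1 = A·v_0 = (4, 1, 4).
v_2 = A·v_1 = (2, 4, 4).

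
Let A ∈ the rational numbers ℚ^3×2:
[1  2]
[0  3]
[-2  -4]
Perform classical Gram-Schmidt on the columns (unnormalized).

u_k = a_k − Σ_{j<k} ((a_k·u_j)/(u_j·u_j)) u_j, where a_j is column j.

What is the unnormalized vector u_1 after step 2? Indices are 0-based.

Step 1: u_0 = a_0 = (1, 0, -2).
Step 2: u_1 = a_1 − (2)·u_0 = (0, 3, 0).

u_1 = (0, 3, 0)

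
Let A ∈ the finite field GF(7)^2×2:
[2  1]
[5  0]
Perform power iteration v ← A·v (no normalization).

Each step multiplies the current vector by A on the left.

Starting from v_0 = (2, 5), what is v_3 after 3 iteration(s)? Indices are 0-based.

v_0 = (2, 5).
v_1 = A·v_0 = (2, 3).
v_2 = A·v_1 = (0, 3).
v_3 = A·v_2 = (3, 0).

v_3 = (3, 0)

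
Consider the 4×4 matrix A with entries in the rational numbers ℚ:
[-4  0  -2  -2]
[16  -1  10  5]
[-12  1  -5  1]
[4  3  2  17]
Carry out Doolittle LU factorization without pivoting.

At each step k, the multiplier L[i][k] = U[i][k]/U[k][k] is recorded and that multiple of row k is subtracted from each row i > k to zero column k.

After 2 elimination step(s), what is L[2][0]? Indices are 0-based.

L[2][0] = 3

k=0: U[0][0]=-4
  eliminate (1,0): mult=-4, new row 1: (0, -1, 2, -3); set L[1][0]=-4
  eliminate (2,0): mult=3, new row 2: (0, 1, 1, 7); set L[2][0]=3
  eliminate (3,0): mult=-1, new row 3: (0, 3, 0, 15); set L[3][0]=-1
k=1: U[1][1]=-1
  eliminate (2,1): mult=-1, new row 2: (0, 0, 3, 4); set L[2][1]=-1
  eliminate (3,1): mult=-3, new row 3: (0, 0, 6, 6); set L[3][1]=-3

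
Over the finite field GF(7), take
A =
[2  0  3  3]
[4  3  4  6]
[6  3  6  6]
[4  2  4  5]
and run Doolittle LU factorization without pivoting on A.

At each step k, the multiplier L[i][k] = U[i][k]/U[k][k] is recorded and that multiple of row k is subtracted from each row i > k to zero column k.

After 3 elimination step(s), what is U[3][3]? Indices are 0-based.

U[3][3] = 1

k=0: U[0][0]=2
  eliminate (1,0): mult=2, new row 1: (0, 3, 5, 0); set L[1][0]=2
  eliminate (2,0): mult=3, new row 2: (0, 3, 4, 4); set L[2][0]=3
  eliminate (3,0): mult=2, new row 3: (0, 2, 5, 6); set L[3][0]=2
k=1: U[1][1]=3
  eliminate (2,1): mult=1, new row 2: (0, 0, 6, 4); set L[2][1]=1
  eliminate (3,1): mult=3, new row 3: (0, 0, 4, 6); set L[3][1]=3
k=2: U[2][2]=6
  eliminate (3,2): mult=3, new row 3: (0, 0, 0, 1); set L[3][2]=3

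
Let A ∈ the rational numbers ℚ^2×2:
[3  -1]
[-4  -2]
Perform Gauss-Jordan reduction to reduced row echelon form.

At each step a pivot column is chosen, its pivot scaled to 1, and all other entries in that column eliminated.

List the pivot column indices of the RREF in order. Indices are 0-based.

step 1: normalize row 0 (÷3) = (1, -1/3)
  row 1: subtract -4×row0 = (0, -10/3)
step 2: normalize row 1 (÷-10/3) = (0, 1)
  row 0: subtract -1/3×row1 = (1, 0)

pivot columns: 0, 1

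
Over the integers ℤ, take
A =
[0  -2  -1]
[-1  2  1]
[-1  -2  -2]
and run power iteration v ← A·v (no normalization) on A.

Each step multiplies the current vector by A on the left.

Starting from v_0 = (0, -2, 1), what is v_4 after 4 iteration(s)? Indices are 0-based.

v_0 = (0, -2, 1).
v_1 = A·v_0 = (3, -3, 2).
v_2 = A·v_1 = (4, -7, -1).
v_3 = A·v_2 = (15, -19, 12).
v_4 = A·v_3 = (26, -41, -1).

v_4 = (26, -41, -1)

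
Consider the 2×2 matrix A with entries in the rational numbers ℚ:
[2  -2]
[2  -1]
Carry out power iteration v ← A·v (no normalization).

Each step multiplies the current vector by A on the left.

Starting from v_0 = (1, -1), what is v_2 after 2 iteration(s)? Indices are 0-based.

v_2 = (2, 5)

v_0 = (1, -1).
v_1 = A·v_0 = (4, 3).
v_2 = A·v_1 = (2, 5).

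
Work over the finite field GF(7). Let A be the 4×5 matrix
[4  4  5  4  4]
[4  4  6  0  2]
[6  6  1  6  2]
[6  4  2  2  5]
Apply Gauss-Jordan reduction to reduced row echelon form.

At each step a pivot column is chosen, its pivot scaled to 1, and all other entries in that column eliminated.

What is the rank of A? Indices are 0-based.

rank = 4

pivot(0,0)=4: scale R0 → (1, 1, 3, 1, 1)
  clear (1,0): R1 −= (4)R0 → (0, 0, 1, 3, 5)
  clear (2,0): R2 −= (6)R0 → (0, 0, 4, 0, 3)
  clear (3,0): R3 −= (6)R0 → (0, 5, 5, 3, 6)
pivot(1,1): swap R1↔R3
pivot(1,1)=5: scale R1 → (0, 1, 1, 2, 4)
  clear (0,1): R0 −= (1)R1 → (1, 0, 2, 6, 4)
pivot(2,2)=4: scale R2 → (0, 0, 1, 0, 6)
  clear (0,2): R0 −= (2)R2 → (1, 0, 0, 6, 6)
  clear (1,2): R1 −= (1)R2 → (0, 1, 0, 2, 5)
  clear (3,2): R3 −= (1)R2 → (0, 0, 0, 3, 6)
pivot(3,3)=3: scale R3 → (0, 0, 0, 1, 2)
  clear (0,3): R0 −= (6)R3 → (1, 0, 0, 0, 1)
  clear (1,3): R1 −= (2)R3 → (0, 1, 0, 0, 1)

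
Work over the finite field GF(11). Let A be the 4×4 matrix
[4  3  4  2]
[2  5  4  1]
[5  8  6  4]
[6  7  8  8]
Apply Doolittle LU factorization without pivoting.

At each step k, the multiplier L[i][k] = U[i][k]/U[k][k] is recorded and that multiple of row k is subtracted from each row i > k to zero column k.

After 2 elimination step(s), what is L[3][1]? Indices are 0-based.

L[3][1] = 7

k=0: U[0][0]=4
  eliminate (1,0): mult=6, new row 1: (0, 9, 2, 0); set L[1][0]=6
  eliminate (2,0): mult=4, new row 2: (0, 7, 1, 7); set L[2][0]=4
  eliminate (3,0): mult=7, new row 3: (0, 8, 2, 5); set L[3][0]=7
k=1: U[1][1]=9
  eliminate (2,1): mult=2, new row 2: (0, 0, 8, 7); set L[2][1]=2
  eliminate (3,1): mult=7, new row 3: (0, 0, 10, 5); set L[3][1]=7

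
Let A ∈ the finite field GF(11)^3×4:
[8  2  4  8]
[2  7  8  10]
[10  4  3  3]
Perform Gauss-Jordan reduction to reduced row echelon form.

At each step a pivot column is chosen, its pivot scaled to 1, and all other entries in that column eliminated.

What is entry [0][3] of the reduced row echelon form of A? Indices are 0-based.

M[0][3] = 2

pivot(0,0)=8: scale R0 → (1, 3, 6, 1)
  clear (1,0): R1 −= (2)R0 → (0, 1, 7, 8)
  clear (2,0): R2 −= (10)R0 → (0, 7, 9, 4)
pivot(1,1)=1: scale R1 → (0, 1, 7, 8)
  clear (0,1): R0 −= (3)R1 → (1, 0, 7, 10)
  clear (2,1): R2 −= (7)R1 → (0, 0, 4, 3)
pivot(2,2)=4: scale R2 → (0, 0, 1, 9)
  clear (0,2): R0 −= (7)R2 → (1, 0, 0, 2)
  clear (1,2): R1 −= (7)R2 → (0, 1, 0, 0)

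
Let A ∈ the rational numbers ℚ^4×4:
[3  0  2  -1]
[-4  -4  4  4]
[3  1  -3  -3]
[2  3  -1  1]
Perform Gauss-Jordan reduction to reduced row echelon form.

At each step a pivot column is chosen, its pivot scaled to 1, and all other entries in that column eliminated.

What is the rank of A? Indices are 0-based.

rank = 4

step 1: normalize row 0 (÷3) = (1, 0, 2/3, -1/3)
  row 1: subtract -4×row0 = (0, -4, 20/3, 8/3)
  row 2: subtract 3×row0 = (0, 1, -5, -2)
  row 3: subtract 2×row0 = (0, 3, -7/3, 5/3)
step 2: normalize row 1 (÷-4) = (0, 1, -5/3, -2/3)
  row 2: subtract 1×row1 = (0, 0, -10/3, -4/3)
  row 3: subtract 3×row1 = (0, 0, 8/3, 11/3)
step 3: normalize row 2 (÷-10/3) = (0, 0, 1, 2/5)
  row 0: subtract 2/3×row2 = (1, 0, 0, -3/5)
  row 1: subtract -5/3×row2 = (0, 1, 0, 0)
  row 3: subtract 8/3×row2 = (0, 0, 0, 13/5)
step 4: normalize row 3 (÷13/5) = (0, 0, 0, 1)
  row 0: subtract -3/5×row3 = (1, 0, 0, 0)
  row 2: subtract 2/5×row3 = (0, 0, 1, 0)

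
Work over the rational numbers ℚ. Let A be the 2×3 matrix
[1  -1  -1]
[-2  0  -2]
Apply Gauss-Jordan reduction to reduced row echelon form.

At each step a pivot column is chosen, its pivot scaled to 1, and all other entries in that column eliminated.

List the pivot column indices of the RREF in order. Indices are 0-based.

[1] R0 /= 1  ⇒  (1, -1, -1)
     R1 -= -2·R0  ⇒  (0, -2, -4)
[2] R1 /= -2  ⇒  (0, 1, 2)
     R0 -= -1·R1  ⇒  (1, 0, 1)

pivot columns: 0, 1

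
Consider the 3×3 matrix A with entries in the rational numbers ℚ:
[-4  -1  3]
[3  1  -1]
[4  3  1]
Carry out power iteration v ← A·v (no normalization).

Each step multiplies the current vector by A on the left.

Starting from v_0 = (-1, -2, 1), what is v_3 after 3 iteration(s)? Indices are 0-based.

v_3 = (225, -150, -129)

v_0 = (-1, -2, 1).
v_1 = A·v_0 = (9, -6, -9).
v_2 = A·v_1 = (-57, 30, 9).
v_3 = A·v_2 = (225, -150, -129).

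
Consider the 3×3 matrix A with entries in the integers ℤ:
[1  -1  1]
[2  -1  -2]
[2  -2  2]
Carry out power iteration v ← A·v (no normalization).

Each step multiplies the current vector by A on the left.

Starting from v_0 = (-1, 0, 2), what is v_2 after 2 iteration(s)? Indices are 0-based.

v_0 = (-1, 0, 2).
v_1 = A·v_0 = (1, -6, 2).
v_2 = A·v_1 = (9, 4, 18).

v_2 = (9, 4, 18)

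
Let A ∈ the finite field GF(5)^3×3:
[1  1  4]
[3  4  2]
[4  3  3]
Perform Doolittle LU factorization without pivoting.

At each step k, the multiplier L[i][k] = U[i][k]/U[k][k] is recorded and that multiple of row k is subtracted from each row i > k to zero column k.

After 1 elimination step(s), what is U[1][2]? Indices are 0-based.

U[1][2] = 0

Step 1: pivot at (0,0) is 1.
  row1 ← row1 − (3)·row0  ⇒  L[1][0]=3, U row1=(0, 1, 0)
  row2 ← row2 − (4)·row0  ⇒  L[2][0]=4, U row2=(0, 4, 2)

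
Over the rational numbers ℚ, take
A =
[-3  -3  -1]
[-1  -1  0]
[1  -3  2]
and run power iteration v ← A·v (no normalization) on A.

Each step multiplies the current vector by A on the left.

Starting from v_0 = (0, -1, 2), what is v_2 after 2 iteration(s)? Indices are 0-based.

v_2 = (-13, -2, 12)

v_0 = (0, -1, 2).
v_1 = A·v_0 = (1, 1, 7).
v_2 = A·v_1 = (-13, -2, 12).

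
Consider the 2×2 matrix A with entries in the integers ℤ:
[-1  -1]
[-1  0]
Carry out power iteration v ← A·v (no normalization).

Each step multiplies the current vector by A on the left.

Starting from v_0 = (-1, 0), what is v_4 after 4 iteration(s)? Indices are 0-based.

v_4 = (-5, -3)

v_0 = (-1, 0).
v_1 = A·v_0 = (1, 1).
v_2 = A·v_1 = (-2, -1).
v_3 = A·v_2 = (3, 2).
v_4 = A·v_3 = (-5, -3).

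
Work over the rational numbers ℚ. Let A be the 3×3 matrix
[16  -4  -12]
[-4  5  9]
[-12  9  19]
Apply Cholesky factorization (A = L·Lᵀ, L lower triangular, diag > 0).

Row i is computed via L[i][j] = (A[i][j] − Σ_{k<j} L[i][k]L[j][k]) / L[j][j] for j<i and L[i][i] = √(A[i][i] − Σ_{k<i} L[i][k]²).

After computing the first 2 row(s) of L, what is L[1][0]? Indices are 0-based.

Step 1: L[0][0] = √(16) = 4.
  L[1][0] = (-4) / L[0][0] = -1.
Step 2: L[1][1] = √(4) = 2.

L[1][0] = -1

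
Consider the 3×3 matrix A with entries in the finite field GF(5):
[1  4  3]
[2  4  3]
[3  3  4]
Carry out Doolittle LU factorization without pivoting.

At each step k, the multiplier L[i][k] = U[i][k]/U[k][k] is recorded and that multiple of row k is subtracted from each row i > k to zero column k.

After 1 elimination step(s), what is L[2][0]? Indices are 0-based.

L[2][0] = 3

Step 1: pivot at (0,0) is 1.
  row1 ← row1 − (2)·row0  ⇒  L[1][0]=2, U row1=(0, 1, 2)
  row2 ← row2 − (3)·row0  ⇒  L[2][0]=3, U row2=(0, 1, 0)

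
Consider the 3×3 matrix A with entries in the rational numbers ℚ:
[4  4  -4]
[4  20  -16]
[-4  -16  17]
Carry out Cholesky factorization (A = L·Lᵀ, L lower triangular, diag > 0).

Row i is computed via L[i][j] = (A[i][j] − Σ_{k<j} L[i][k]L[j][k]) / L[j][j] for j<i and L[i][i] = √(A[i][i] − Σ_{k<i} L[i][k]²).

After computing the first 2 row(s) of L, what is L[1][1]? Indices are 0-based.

L[1][1] = 4

Step 1: L[0][0] = √(4) = 2.
  L[1][0] = (4) / L[0][0] = 2.
Step 2: L[1][1] = √(16) = 4.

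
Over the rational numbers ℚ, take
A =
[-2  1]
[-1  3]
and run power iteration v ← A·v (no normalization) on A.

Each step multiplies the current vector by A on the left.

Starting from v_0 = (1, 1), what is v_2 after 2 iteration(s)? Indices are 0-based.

v_2 = (4, 7)

v_0 = (1, 1).
v_1 = A·v_0 = (-1, 2).
v_2 = A·v_1 = (4, 7).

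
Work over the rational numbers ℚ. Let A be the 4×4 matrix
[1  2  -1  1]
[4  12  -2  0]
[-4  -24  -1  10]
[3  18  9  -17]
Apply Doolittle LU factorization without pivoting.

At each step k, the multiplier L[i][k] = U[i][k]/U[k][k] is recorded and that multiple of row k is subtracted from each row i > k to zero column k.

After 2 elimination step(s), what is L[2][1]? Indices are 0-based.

L[2][1] = -4

[col 0] pivot 1
  R1 -= 4*R0 → (0, 4, 2, -4)  (L[1][0] := 4)
  R2 -= -4*R0 → (0, -16, -5, 14)  (L[2][0] := -4)
  R3 -= 3*R0 → (0, 12, 12, -20)  (L[3][0] := 3)
[col 1] pivot 4
  R2 -= -4*R1 → (0, 0, 3, -2)  (L[2][1] := -4)
  R3 -= 3*R1 → (0, 0, 6, -8)  (L[3][1] := 3)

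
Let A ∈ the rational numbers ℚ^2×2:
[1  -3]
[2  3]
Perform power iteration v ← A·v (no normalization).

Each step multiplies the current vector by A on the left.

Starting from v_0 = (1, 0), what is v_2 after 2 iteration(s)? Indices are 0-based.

v_0 = (1, 0).
v_1 = A·v_0 = (1, 2).
v_2 = A·v_1 = (-5, 8).

v_2 = (-5, 8)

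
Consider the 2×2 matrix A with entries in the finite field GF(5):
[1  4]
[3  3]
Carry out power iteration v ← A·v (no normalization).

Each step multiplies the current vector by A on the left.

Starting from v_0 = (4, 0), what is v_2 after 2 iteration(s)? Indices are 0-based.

v_0 = (4, 0).
v_1 = A·v_0 = (4, 2).
v_2 = A·v_1 = (2, 3).

v_2 = (2, 3)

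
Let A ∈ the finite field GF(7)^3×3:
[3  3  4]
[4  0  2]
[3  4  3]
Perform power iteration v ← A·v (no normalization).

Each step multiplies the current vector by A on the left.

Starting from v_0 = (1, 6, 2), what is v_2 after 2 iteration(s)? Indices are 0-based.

v_0 = (1, 6, 2).
v_1 = A·v_0 = (1, 1, 5).
v_2 = A·v_1 = (5, 0, 1).

v_2 = (5, 0, 1)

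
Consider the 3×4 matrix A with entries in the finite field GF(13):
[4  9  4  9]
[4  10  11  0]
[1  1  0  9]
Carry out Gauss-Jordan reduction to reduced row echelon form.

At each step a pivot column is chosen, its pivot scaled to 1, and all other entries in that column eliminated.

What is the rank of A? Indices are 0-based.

rank = 3

pivot(0,0)=4: scale R0 → (1, 12, 1, 12)
  clear (1,0): R1 −= (4)R0 → (0, 1, 7, 4)
  clear (2,0): R2 −= (1)R0 → (0, 2, 12, 10)
pivot(1,1)=1: scale R1 → (0, 1, 7, 4)
  clear (0,1): R0 −= (12)R1 → (1, 0, 8, 3)
  clear (2,1): R2 −= (2)R1 → (0, 0, 11, 2)
pivot(2,2)=11: scale R2 → (0, 0, 1, 12)
  clear (0,2): R0 −= (8)R2 → (1, 0, 0, 11)
  clear (1,2): R1 −= (7)R2 → (0, 1, 0, 11)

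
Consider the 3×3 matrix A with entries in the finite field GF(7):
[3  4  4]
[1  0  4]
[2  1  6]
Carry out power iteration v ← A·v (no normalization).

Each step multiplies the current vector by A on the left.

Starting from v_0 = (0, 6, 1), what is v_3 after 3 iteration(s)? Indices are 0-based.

v_3 = (2, 4, 2)

v_0 = (0, 6, 1).
v_1 = A·v_0 = (0, 4, 5).
v_2 = A·v_1 = (1, 6, 6).
v_3 = A·v_2 = (2, 4, 2).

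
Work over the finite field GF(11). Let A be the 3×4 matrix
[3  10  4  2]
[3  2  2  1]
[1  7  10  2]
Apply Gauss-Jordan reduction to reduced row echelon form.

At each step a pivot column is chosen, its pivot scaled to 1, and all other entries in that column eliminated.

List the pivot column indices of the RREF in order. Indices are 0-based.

pivot columns: 0, 1, 2

pivot(0,0)=3: scale R0 → (1, 7, 5, 8)
  clear (1,0): R1 −= (3)R0 → (0, 3, 9, 10)
  clear (2,0): R2 −= (1)R0 → (0, 0, 5, 5)
pivot(1,1)=3: scale R1 → (0, 1, 3, 7)
  clear (0,1): R0 −= (7)R1 → (1, 0, 6, 3)
pivot(2,2)=5: scale R2 → (0, 0, 1, 1)
  clear (0,2): R0 −= (6)R2 → (1, 0, 0, 8)
  clear (1,2): R1 −= (3)R2 → (0, 1, 0, 4)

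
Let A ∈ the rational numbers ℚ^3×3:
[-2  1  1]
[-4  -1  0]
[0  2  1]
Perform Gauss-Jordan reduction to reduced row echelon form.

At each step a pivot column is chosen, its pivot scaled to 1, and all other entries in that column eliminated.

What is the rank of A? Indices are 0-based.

rank = 3

pivot(0,0)=-2: scale R0 → (1, -1/2, -1/2)
  clear (1,0): R1 −= (-4)R0 → (0, -3, -2)
pivot(1,1)=-3: scale R1 → (0, 1, 2/3)
  clear (0,1): R0 −= (-1/2)R1 → (1, 0, -1/6)
  clear (2,1): R2 −= (2)R1 → (0, 0, -1/3)
pivot(2,2)=-1/3: scale R2 → (0, 0, 1)
  clear (0,2): R0 −= (-1/6)R2 → (1, 0, 0)
  clear (1,2): R1 −= (2/3)R2 → (0, 1, 0)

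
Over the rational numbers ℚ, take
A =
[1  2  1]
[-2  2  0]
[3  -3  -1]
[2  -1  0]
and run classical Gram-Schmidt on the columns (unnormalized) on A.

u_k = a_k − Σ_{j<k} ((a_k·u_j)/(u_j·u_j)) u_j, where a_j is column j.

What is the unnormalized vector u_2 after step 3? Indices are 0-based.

u_2 = (-2/155, -14/31, -10/31, 6/155)

Step 1: u_0 = a_0 = (1, -2, 3, 2).
Step 2: u_1 = a_1 − (-13/18)·u_0 = (49/18, 5/9, -5/6, 4/9).
Step 3: u_2 = a_2 − (-1/9)·u_0 − (64/155)·u_1 = (-2/155, -14/31, -10/31, 6/155).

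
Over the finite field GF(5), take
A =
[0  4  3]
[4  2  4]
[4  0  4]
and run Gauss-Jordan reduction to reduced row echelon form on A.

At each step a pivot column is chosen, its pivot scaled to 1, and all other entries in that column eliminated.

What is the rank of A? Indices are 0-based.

[1] R0 <-> R1
[1] R0 /= 4  ⇒  (1, 3, 1)
     R2 -= 4·R0  ⇒  (0, 3, 0)
[2] R1 /= 4  ⇒  (0, 1, 2)
     R0 -= 3·R1  ⇒  (1, 0, 0)
     R2 -= 3·R1  ⇒  (0, 0, 4)
[3] R2 /= 4  ⇒  (0, 0, 1)
     R1 -= 2·R2  ⇒  (0, 1, 0)

rank = 3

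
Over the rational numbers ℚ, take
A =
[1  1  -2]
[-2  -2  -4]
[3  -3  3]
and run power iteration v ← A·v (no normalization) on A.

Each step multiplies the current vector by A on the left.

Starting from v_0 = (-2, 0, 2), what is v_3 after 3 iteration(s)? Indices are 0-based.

v_3 = (22, 4, -108)

v_0 = (-2, 0, 2).
v_1 = A·v_0 = (-6, -4, 0).
v_2 = A·v_1 = (-10, 20, -6).
v_3 = A·v_2 = (22, 4, -108).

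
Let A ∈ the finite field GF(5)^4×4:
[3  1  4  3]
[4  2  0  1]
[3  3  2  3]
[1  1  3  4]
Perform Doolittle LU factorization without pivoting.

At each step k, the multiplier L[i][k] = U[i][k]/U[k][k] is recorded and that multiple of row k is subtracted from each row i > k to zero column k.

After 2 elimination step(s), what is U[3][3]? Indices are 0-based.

U[3][3] = 1

Step 1: pivot at (0,0) is 3.
  row1 ← row1 − (3)·row0  ⇒  L[1][0]=3, U row1=(0, 4, 3, 2)
  row2 ← row2 − (1)·row0  ⇒  L[2][0]=1, U row2=(0, 2, 3, 0)
  row3 ← row3 − (2)·row0  ⇒  L[3][0]=2, U row3=(0, 4, 0, 3)
Step 2: pivot at (1,1) is 4.
  row2 ← row2 − (3)·row1  ⇒  L[2][1]=3, U row2=(0, 0, 4, 4)
  row3 ← row3 − (1)·row1  ⇒  L[3][1]=1, U row3=(0, 0, 2, 1)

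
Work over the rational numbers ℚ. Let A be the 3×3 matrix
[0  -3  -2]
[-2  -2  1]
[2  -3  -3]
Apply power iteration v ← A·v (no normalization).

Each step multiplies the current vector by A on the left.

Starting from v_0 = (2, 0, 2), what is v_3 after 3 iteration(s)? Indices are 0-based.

v_0 = (2, 0, 2).
v_1 = A·v_0 = (-4, -2, -2).
v_2 = A·v_1 = (10, 10, 4).
v_3 = A·v_2 = (-38, -36, -22).

v_3 = (-38, -36, -22)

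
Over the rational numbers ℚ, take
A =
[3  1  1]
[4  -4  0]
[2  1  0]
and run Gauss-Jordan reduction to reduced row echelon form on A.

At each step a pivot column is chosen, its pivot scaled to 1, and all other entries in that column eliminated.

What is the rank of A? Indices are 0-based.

step 1: normalize row 0 (÷3) = (1, 1/3, 1/3)
  row 1: subtract 4×row0 = (0, -16/3, -4/3)
  row 2: subtract 2×row0 = (0, 1/3, -2/3)
step 2: normalize row 1 (÷-16/3) = (0, 1, 1/4)
  row 0: subtract 1/3×row1 = (1, 0, 1/4)
  row 2: subtract 1/3×row1 = (0, 0, -3/4)
step 3: normalize row 2 (÷-3/4) = (0, 0, 1)
  row 0: subtract 1/4×row2 = (1, 0, 0)
  row 1: subtract 1/4×row2 = (0, 1, 0)

rank = 3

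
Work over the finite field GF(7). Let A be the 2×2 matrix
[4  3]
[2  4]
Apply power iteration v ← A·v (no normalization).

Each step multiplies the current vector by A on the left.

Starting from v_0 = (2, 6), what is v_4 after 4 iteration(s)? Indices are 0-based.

v_4 = (1, 1)

v_0 = (2, 6).
v_1 = A·v_0 = (5, 0).
v_2 = A·v_1 = (6, 3).
v_3 = A·v_2 = (5, 3).
v_4 = A·v_3 = (1, 1).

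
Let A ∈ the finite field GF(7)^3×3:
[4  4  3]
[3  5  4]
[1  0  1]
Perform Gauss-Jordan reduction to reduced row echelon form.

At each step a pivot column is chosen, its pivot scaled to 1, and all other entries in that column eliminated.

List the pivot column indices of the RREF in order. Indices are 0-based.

[1] R0 /= 4  ⇒  (1, 1, 6)
     R1 -= 3·R0  ⇒  (0, 2, 0)
     R2 -= 1·R0  ⇒  (0, 6, 2)
[2] R1 /= 2  ⇒  (0, 1, 0)
     R0 -= 1·R1  ⇒  (1, 0, 6)
     R2 -= 6·R1  ⇒  (0, 0, 2)
[3] R2 /= 2  ⇒  (0, 0, 1)
     R0 -= 6·R2  ⇒  (1, 0, 0)

pivot columns: 0, 1, 2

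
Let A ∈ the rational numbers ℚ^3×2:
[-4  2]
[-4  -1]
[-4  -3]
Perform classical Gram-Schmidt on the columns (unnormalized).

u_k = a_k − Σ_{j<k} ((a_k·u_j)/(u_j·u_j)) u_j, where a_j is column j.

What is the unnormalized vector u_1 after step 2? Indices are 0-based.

u_1 = (8/3, -1/3, -7/3)

Step 1: u_0 = a_0 = (-4, -4, -4).
Step 2: u_1 = a_1 − (1/6)·u_0 = (8/3, -1/3, -7/3).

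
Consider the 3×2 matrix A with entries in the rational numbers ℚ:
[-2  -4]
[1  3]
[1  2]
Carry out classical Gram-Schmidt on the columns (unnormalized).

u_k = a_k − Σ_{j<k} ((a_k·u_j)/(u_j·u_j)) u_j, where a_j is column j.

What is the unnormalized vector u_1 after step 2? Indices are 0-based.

u_1 = (1/3, 5/6, -1/6)

Step 1: u_0 = a_0 = (-2, 1, 1).
Step 2: u_1 = a_1 − (13/6)·u_0 = (1/3, 5/6, -1/6).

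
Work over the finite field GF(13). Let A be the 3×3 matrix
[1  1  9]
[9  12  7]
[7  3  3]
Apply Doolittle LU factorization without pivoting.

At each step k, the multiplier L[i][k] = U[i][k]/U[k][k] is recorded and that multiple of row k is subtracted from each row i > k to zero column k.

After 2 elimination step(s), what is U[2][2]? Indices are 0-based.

U[2][2] = 6

k=0: U[0][0]=1
  eliminate (1,0): mult=9, new row 1: (0, 3, 4); set L[1][0]=9
  eliminate (2,0): mult=7, new row 2: (0, 9, 5); set L[2][0]=7
k=1: U[1][1]=3
  eliminate (2,1): mult=3, new row 2: (0, 0, 6); set L[2][1]=3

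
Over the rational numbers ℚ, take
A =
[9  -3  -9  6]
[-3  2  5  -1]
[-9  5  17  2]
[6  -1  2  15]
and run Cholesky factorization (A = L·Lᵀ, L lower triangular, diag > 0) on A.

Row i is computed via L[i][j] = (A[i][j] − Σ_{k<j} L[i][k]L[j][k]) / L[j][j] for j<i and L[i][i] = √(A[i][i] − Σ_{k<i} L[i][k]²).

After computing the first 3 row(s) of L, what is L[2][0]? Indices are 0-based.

Step 1: L[0][0] = √(9) = 3.
  L[1][0] = (-3) / L[0][0] = -1.
Step 2: L[1][1] = √(1) = 1.
  L[2][0] = (-9) / L[0][0] = -3.
  L[2][1] = (2) / L[1][1] = 2.
Step 3: L[2][2] = √(4) = 2.

L[2][0] = -3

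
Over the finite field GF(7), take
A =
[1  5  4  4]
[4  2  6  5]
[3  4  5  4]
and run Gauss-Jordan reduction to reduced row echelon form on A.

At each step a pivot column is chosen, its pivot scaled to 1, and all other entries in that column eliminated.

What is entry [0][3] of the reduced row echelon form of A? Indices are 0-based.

M[0][3] = 4

[1] R0 /= 1  ⇒  (1, 5, 4, 4)
     R1 -= 4·R0  ⇒  (0, 3, 4, 3)
     R2 -= 3·R0  ⇒  (0, 3, 0, 6)
[2] R1 /= 3  ⇒  (0, 1, 6, 1)
     R0 -= 5·R1  ⇒  (1, 0, 2, 6)
     R2 -= 3·R1  ⇒  (0, 0, 3, 3)
[3] R2 /= 3  ⇒  (0, 0, 1, 1)
     R0 -= 2·R2  ⇒  (1, 0, 0, 4)
     R1 -= 6·R2  ⇒  (0, 1, 0, 2)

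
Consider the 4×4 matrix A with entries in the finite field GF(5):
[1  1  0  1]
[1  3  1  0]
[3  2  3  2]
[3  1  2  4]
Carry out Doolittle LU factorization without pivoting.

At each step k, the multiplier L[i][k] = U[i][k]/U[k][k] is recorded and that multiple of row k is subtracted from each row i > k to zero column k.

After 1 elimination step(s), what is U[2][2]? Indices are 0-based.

U[2][2] = 3

k=0: U[0][0]=1
  eliminate (1,0): mult=1, new row 1: (0, 2, 1, 4); set L[1][0]=1
  eliminate (2,0): mult=3, new row 2: (0, 4, 3, 4); set L[2][0]=3
  eliminate (3,0): mult=3, new row 3: (0, 3, 2, 1); set L[3][0]=3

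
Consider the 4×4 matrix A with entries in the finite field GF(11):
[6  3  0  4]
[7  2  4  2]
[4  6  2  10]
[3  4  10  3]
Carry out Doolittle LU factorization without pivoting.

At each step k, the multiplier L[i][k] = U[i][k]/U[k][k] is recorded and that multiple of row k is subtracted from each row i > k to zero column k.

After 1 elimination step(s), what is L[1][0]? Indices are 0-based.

L[1][0] = 3

[col 0] pivot 6
  R1 -= 3*R0 → (0, 4, 4, 1)  (L[1][0] := 3)
  R2 -= 8*R0 → (0, 4, 2, 0)  (L[2][0] := 8)
  R3 -= 6*R0 → (0, 8, 10, 1)  (L[3][0] := 6)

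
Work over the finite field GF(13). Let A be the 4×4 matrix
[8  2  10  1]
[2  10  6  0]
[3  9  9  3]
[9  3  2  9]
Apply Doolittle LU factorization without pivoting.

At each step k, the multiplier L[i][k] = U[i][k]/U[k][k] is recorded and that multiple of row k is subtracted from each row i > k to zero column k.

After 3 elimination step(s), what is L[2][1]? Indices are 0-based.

L[2][1] = 6

k=0: U[0][0]=8
  eliminate (1,0): mult=10, new row 1: (0, 3, 10, 3); set L[1][0]=10
  eliminate (2,0): mult=2, new row 2: (0, 5, 2, 1); set L[2][0]=2
  eliminate (3,0): mult=6, new row 3: (0, 4, 7, 3); set L[3][0]=6
k=1: U[1][1]=3
  eliminate (2,1): mult=6, new row 2: (0, 0, 7, 9); set L[2][1]=6
  eliminate (3,1): mult=10, new row 3: (0, 0, 11, 12); set L[3][1]=10
k=2: U[2][2]=7
  eliminate (3,2): mult=9, new row 3: (0, 0, 0, 9); set L[3][2]=9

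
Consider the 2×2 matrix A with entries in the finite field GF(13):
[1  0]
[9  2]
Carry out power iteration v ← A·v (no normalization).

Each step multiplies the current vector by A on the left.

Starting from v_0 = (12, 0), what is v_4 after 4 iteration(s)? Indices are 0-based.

v_0 = (12, 0).
v_1 = A·v_0 = (12, 4).
v_2 = A·v_1 = (12, 12).
v_3 = A·v_2 = (12, 2).
v_4 = A·v_3 = (12, 8).

v_4 = (12, 8)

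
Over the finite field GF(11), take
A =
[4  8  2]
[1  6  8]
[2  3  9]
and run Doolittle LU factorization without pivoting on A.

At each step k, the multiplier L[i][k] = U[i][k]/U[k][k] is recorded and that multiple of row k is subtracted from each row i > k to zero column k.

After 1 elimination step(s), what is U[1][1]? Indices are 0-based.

Step 1: pivot at (0,0) is 4.
  row1 ← row1 − (3)·row0  ⇒  L[1][0]=3, U row1=(0, 4, 2)
  row2 ← row2 − (6)·row0  ⇒  L[2][0]=6, U row2=(0, 10, 8)

U[1][1] = 4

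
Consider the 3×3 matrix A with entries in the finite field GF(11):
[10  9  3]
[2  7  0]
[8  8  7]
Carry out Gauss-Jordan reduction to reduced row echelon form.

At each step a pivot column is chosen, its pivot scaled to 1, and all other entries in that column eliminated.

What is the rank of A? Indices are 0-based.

rank = 3

[1] R0 /= 10  ⇒  (1, 2, 8)
     R1 -= 2·R0  ⇒  (0, 3, 6)
     R2 -= 8·R0  ⇒  (0, 3, 9)
[2] R1 /= 3  ⇒  (0, 1, 2)
     R0 -= 2·R1  ⇒  (1, 0, 4)
     R2 -= 3·R1  ⇒  (0, 0, 3)
[3] R2 /= 3  ⇒  (0, 0, 1)
     R0 -= 4·R2  ⇒  (1, 0, 0)
     R1 -= 2·R2  ⇒  (0, 1, 0)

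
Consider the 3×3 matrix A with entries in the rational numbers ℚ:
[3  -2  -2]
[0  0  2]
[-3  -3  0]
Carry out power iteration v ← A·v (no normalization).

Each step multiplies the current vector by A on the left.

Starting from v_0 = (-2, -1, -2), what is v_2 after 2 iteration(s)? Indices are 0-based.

v_0 = (-2, -1, -2).
v_1 = A·v_0 = (0, -4, 9).
v_2 = A·v_1 = (-10, 18, 12).

v_2 = (-10, 18, 12)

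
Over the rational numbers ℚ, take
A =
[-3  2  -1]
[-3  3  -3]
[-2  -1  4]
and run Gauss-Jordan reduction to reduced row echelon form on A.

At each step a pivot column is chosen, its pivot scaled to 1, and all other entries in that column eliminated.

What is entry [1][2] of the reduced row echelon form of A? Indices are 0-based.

step 1: normalize row 0 (÷-3) = (1, -2/3, 1/3)
  row 1: subtract -3×row0 = (0, 1, -2)
  row 2: subtract -2×row0 = (0, -7/3, 14/3)
step 2: normalize row 1 (÷1) = (0, 1, -2)
  row 0: subtract -2/3×row1 = (1, 0, -1)
  row 2: subtract -7/3×row1 = (0, 0, 0)
skip col 2 (zero from row 2)

M[1][2] = -2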